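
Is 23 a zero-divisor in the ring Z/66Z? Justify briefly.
NO

gcd(23, 66) = 1, so 23 is a unit in Z/66Z (it has a multiplicative inverse). A unit cannot be a zero-divisor: if 23·b ≡ 0 then multiplying both sides by 23^(−1) gives b ≡ 0. So 23 is not a zero-divisor.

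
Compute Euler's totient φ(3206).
φ(3206) = 1368

φ is multiplicative, with φ(p^e) = p^e − p^(e−1). Factorise 3206 = 2 · 7 · 229. Then
  φ(3206) = (2 − 1) · (7 − 1) · (229 − 1) = 1 · 6 · 228 = 1368.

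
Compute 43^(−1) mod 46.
43^(−1) ≡ 15 (mod 46)

Apply the extended Euclidean algorithm to (46, 43), tracking rows (r, s, t) with s·46 + t·43 = r. Each division r_prev = q·r_cur + r_new produces the new row as (previous row) − q·(current row):
  row A: (46, 1, 0)   [1·46 + 0·43 = 46]
  row B: (43, 0, 1)   [0·46 + 1·43 = 43]
  46 = 1·43 + 3   → row C = row A − 1·row B = (3, 1, −1)   [check: 1·46 − 1·43 = 3]
  43 = 14·3 + 1   → row D = row B − 14·row C = (1, −14, 15)   [check: −14·46 + 15·43 = 1]
  3 = 3·1 + 0   → remainder 0, stop. gcd = 1 (last nonzero row D).
The gcd is 1, so 43 is invertible mod 46. The last nonzero row gives −14·46 + 15·43 = 1, so t = 15. So 43^(−1) ≡ 15 (mod 46). Verify: 43 · 15 = 645 ≡ 1 (mod 46). ✓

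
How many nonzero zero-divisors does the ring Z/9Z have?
In Z/9Z each nonzero element is either a unit (gcd with 9 is 1) or a zero-divisor (gcd > 1). The number of units is φ(9): factorise 9 = 3^2, so φ(9) = (3^2 − 3^1) = 6 = 6. The nonzero elements number 9 − 1 = 8. Hence the nonzero zero-divisors number 8 − 6 = 2.

Final answer: Z/9Z has 2 nonzero zero-divisors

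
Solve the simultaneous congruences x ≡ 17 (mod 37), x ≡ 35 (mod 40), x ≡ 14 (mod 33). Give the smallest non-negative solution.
The moduli 37, 40, 33 are pairwise coprime, so by the CRT there is a unique solution mod 37·40·33 = 48840.
Solve by successive substitution. Start with x ≡ 17 (mod 37).
  Combine with x ≡ 35 (mod 40): write x = 17 + 37·t and require 17 + 37·t ≡ 35 (mod 40), i.e. 37·t ≡ 35 − 17 ≡ 18 (mod 40). Since 37^(−1) ≡ 13 (mod 40), t ≡ 13·18 ≡ 34 (mod 40). So x ≡ 17 + 37·34 = 1275 (mod 1480).
  Combine with x ≡ 14 (mod 33): write x = 1275 + 1480·t and require 1275 + 1480·t ≡ 14 (mod 33), i.e. 1480·t ≡ 14 − 1275 ≡ 26 (mod 33). Since 1480^(−1) ≡ 13 (mod 33) (1480 ≡ 28 (mod 33)), t ≡ 13·26 ≡ 8 (mod 33). So x ≡ 1275 + 1480·8 = 13115 (mod 48840).
Unique solution in [0, 48840): x = 13115.

Final answer: x ≡ 13115 (mod 48840); the representative in [0, 48840) is 13115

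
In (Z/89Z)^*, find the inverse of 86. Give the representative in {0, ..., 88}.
86^(−1) ≡ 59 (mod 89)

Apply the extended Euclidean algorithm to (89, 86), tracking rows (r, s, t) with s·89 + t·86 = r. Each division r_prev = q·r_cur + r_new produces the new row as (previous row) − q·(current row):
  row A: (89, 1, 0)   [1·89 + 0·86 = 89]
  row B: (86, 0, 1)   [0·89 + 1·86 = 86]
  89 = 1·86 + 3   → row C = row A − 1·row B = (3, 1, −1)   [check: 1·89 − 1·86 = 3]
  86 = 28·3 + 2   → row D = row B − 28·row C = (2, −28, 29)   [check: −28·89 + 29·86 = 2]
  3 = 1·2 + 1   → row E = row C − 1·row D = (1, 29, −30)   [check: 29·89 − 30·86 = 1]
  2 = 2·1 + 0   → remainder 0, stop. gcd = 1 (last nonzero row E).
The gcd is 1, so 86 is invertible mod 89. The last nonzero row gives 29·89 − 30·86 = 1, so t = −30. So 86^(−1) ≡ −30 ≡ 59 (mod 89). Verify: 86 · 59 = 5074 ≡ 1 (mod 89). ✓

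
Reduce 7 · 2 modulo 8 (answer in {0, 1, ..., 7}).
6

Both factors are already reduced mod 8. 7 · 2 = 14. Dividing by 8: 14 = 1·8 + 6. So (7 · 2) mod 8 = 6.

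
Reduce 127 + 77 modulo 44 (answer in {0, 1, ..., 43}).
Reduce the summands first: 127 ≡ 39, 77 ≡ 33 (mod 44), so 127 + 77 ≡ 39 + 33 (mod 44). 39 + 33 = 72; 72 = 1·44 + 28, so (127 + 77) mod 44 = 28.

Final answer: 28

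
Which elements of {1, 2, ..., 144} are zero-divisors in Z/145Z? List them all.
nonzero zero-divisors of Z/145Z = {5, 10, 15, 20, 25, 29, 30, 35, 40, 45, 50, 55, 58, 60, 65, 70, 75, 80, 85, 87, 90, 95, 100, 105, 110, 115, 116, 120, 125, 130, 135, 140}

An element a ∈ Z/145Z (with a ≠ 0) is a zero-divisor iff gcd(a, 145) > 1 (because a is a unit precisely when gcd(a, n) = 1, and in Z/nZ every nonzero, non-unit element is a zero-divisor). Scan a = 1, ..., 144 and keep those with gcd(a, 145) > 1:
  gcd(5, 145) = 5, gcd(10, 145) = 5, gcd(15, 145) = 5, gcd(20, 145) = 5, gcd(25, 145) = 5, gcd(29, 145) = 29, gcd(30, 145) = 5, gcd(35, 145) = 5, gcd(40, 145) = 5, gcd(45, 145) = 5, gcd(50, 145) = 5, gcd(55, 145) = 5, gcd(58, 145) = 29, gcd(60, 145) = 5, gcd(65, 145) = 5, gcd(70, 145) = 5, gcd(75, 145) = 5, gcd(80, 145) = 5, gcd(85, 145) = 5, gcd(87, 145) = 29, gcd(90, 145) = 5, gcd(95, 145) = 5, gcd(100, 145) = 5, gcd(105, 145) = 5, gcd(110, 145) = 5, gcd(115, 145) = 5, gcd(116, 145) = 29, gcd(120, 145) = 5, gcd(125, 145) = 5, gcd(130, 145) = 5, gcd(135, 145) = 5, gcd(140, 145) = 5.
All other a ∈ {1, ..., 144} have gcd(a, 145) = 1 and are units. So the nonzero zero-divisors are exactly the 32 values of a appearing in this scan.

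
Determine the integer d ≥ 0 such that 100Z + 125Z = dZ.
In the PID Z, (a, b) is generated by gcd(a, b). Compute gcd(125, 100) with the extended Euclidean algorithm, tracking rows (r, s, t) with s·125 + t·100 = r:
  row A: (125, 1, 0)   [1·125 + 0·100 = 125]
  row B: (100, 0, 1)   [0·125 + 1·100 = 100]
  125 = 1·100 + 25   → row C = row A − 1·row B = (25, 1, −1)   [check: 1·125 − 1·100 = 25]
  100 = 4·25 + 0   → remainder 0, stop. gcd = 25 (last nonzero row C).
So gcd(100, 125) = 25, with Bézout identity 1·125 − 1·100 = 25. Containment (⊇): the Bézout identity exhibits 25 as an element of (100, 125), giving (25) ⊆ (100, 125). Containment (⊆): since 25 | 100 and 25 | 125 (100 = 25·4, 125 = 25·5), every Z-linear combination of 100 and 125 is divisible by 25, so (100, 125) ⊆ (25). Therefore (100, 125) = (25), d = 25.

Final answer: (100, 125) = (25); d = 25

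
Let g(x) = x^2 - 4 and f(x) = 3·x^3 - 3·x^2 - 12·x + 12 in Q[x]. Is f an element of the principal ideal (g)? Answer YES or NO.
In Q[x] the ideal (g) consists of all multiples of g, so f ∈ (g) iff g | f, i.e. iff the remainder of f on division by g is 0. Divide f by g (g is monic, so eliminate the leading term of the running remainder at each step):
  leading term 3·x^3: subtract (3·x)·g(x) = 3·x^3 - 12·x, leaving 12 - 3·x^2
  leading term -3·x^2: subtract (-3)·g(x) = 12 - 3·x^2, leaving 0
The remainder is 0, so f(x) = g(x) · h(x) with h(x) = 3·x - 3. Hence g | f, i.e. f ∈ (g).

Final answer: YES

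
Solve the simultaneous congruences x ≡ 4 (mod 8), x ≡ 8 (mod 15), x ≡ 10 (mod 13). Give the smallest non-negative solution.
The moduli 8, 15, 13 are pairwise coprime, so by the CRT there is a unique solution mod 8·15·13 = 1560.
Solve by successive substitution. Start with x ≡ 4 (mod 8).
  Combine with x ≡ 8 (mod 15): write x = 4 + 8·t and require 4 + 8·t ≡ 8 (mod 15), i.e. 8·t ≡ 8 − 4 ≡ 4 (mod 15). Since 8^(−1) ≡ 2 (mod 15), t ≡ 2·4 ≡ 8 (mod 15). So x ≡ 4 + 8·8 = 68 (mod 120).
  Combine with x ≡ 10 (mod 13): write x = 68 + 120·t and require 68 + 120·t ≡ 10 (mod 13), i.e. 120·t ≡ 10 − 68 ≡ 7 (mod 13). Since 120^(−1) ≡ 9 (mod 13) (120 ≡ 3 (mod 13)), t ≡ 9·7 ≡ 11 (mod 13). So x ≡ 68 + 120·11 = 1388 (mod 1560).
Unique solution in [0, 1560): x = 1388.

Final answer: x ≡ 1388 (mod 1560); the representative in [0, 1560) is 1388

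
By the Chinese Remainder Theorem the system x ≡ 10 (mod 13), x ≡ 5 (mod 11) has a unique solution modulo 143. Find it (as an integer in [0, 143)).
x ≡ 49 (mod 143); the representative in [0, 143) is 49

The moduli 13, 11 are pairwise coprime, so by the CRT there is a unique solution mod 13·11 = 143.
Solve by successive substitution. Start with x ≡ 10 (mod 13).
  Combine with x ≡ 5 (mod 11): write x = 10 + 13·t and require 10 + 13·t ≡ 5 (mod 11), i.e. 13·t ≡ 5 − 10 ≡ 6 (mod 11). Since 13^(−1) ≡ 6 (mod 11) (13 ≡ 2 (mod 11)), t ≡ 6·6 ≡ 3 (mod 11). So x ≡ 10 + 13·3 = 49 (mod 143).
Unique solution in [0, 143): x = 49.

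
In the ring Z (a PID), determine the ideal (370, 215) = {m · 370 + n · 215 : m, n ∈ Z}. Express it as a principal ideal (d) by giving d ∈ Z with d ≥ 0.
In the PID Z, (a, b) is generated by gcd(a, b). Compute gcd(370, 215) with the extended Euclidean algorithm, tracking rows (r, s, t) with s·370 + t·215 = r:
  row A: (370, 1, 0)   [1·370 + 0·215 = 370]
  row B: (215, 0, 1)   [0·370 + 1·215 = 215]
  370 = 1·215 + 155   → row C = row A − 1·row B = (155, 1, −1)   [check: 1·370 − 1·215 = 155]
  215 = 1·155 + 60   → row D = row B − 1·row C = (60, −1, 2)   [check: −1·370 + 2·215 = 60]
  155 = 2·60 + 35   → row E = row C − 2·row D = (35, 3, −5)   [check: 3·370 − 5·215 = 35]
  60 = 1·35 + 25   → row F = row D − 1·row E = (25, −4, 7)   [check: −4·370 + 7·215 = 25]
  35 = 1·25 + 10   → row G = row E − 1·row F = (10, 7, −12)   [check: 7·370 − 12·215 = 10]
  25 = 2·10 + 5   → row H = row F − 2·row G = (5, −18, 31)   [check: −18·370 + 31·215 = 5]
  10 = 2·5 + 0   → remainder 0, stop. gcd = 5 (last nonzero row H).
So gcd(370, 215) = 5, with Bézout identity −18·370 + 31·215 = 5. Containment (⊇): the Bézout identity exhibits 5 as an element of (370, 215), giving (5) ⊆ (370, 215). Containment (⊆): since 5 | 370 and 5 | 215 (370 = 5·74, 215 = 5·43), every Z-linear combination of 370 and 215 is divisible by 5, so (370, 215) ⊆ (5). Therefore (370, 215) = (5), d = 5.

Final answer: (370, 215) = (5); d = 5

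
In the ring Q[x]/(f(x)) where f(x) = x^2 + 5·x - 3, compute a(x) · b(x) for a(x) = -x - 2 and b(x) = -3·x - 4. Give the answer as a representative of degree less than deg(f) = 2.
First multiply in Q[x] without reducing: a · b = 3·x^2 + 10·x + 8. Now divide by f(x) = x^2 + 5·x - 3, eliminating the leading term at each step:
  leading term 3·x^2: subtract (3)·f(x) = 3·x^2 + 15·x - 9, leaving 17 - 5·x
The degree is now < 2, so this is the remainder. Hence a · b ≡ 17 - 5·x in Q[x]/(f).

Final answer: a · b ≡ 17 - 5·x (mod f(x))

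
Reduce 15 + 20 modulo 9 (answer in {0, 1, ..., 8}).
8

Reduce the summands first: 15 ≡ 6, 20 ≡ 2 (mod 9), so 15 + 20 ≡ 6 + 2 (mod 9). 6 + 2 = 8; 8 = 0·9 + 8, so (15 + 20) mod 9 = 8.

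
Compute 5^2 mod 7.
4

Use repeated squaring. Binary(2) = 10. Walk through the bits of the exponent 2 left-to-right: at each bit after the leading one, square the running value, then multiply by 5 if the bit is 1 (always reducing mod 7):
  bit 1 = 1 (leading): start with 5.
  bit 2 = 0: square 5^2 = 25 ≡ 4 (mod 7).
Final value: 5^2 ≡ 4 (mod 7).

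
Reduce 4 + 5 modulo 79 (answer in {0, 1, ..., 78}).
9

Both summands are already reduced mod 79. 4 + 5 = 9; 9 = 0·79 + 9, so (4 + 5) mod 79 = 9.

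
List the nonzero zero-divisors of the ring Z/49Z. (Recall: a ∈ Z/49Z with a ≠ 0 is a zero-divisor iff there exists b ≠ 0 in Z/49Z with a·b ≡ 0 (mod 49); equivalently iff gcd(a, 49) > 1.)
nonzero zero-divisors of Z/49Z = {7, 14, 21, 28, 35, 42}

An element a ∈ Z/49Z (with a ≠ 0) is a zero-divisor iff gcd(a, 49) > 1 (because a is a unit precisely when gcd(a, n) = 1, and in Z/nZ every nonzero, non-unit element is a zero-divisor). Scan a = 1, ..., 48 and keep those with gcd(a, 49) > 1:
  gcd(7, 49) = 7, gcd(14, 49) = 7, gcd(21, 49) = 7, gcd(28, 49) = 7, gcd(35, 49) = 7, gcd(42, 49) = 7.
All other a ∈ {1, ..., 48} have gcd(a, 49) = 1 and are units. So the nonzero zero-divisors are exactly the 6 values of a appearing in this scan.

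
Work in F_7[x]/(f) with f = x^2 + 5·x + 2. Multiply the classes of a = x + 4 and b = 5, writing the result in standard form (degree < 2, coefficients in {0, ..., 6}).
Multiply as integer polynomials: a · b = 5·x + 20. Reducing coefficients mod 7: a · b ≡ 5·x + 6. This already has degree < 2, so no reduction by f is needed. Hence a · b ≡ 5·x + 6 in F_7[x]/(f).

Final answer: a · b ≡ 5·x + 6 (mod f(x))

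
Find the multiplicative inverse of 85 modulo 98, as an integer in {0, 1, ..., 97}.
Apply the extended Euclidean algorithm to (98, 85), tracking rows (r, s, t) with s·98 + t·85 = r. Each division r_prev = q·r_cur + r_new produces the new row as (previous row) − q·(current row):
  row A: (98, 1, 0)   [1·98 + 0·85 = 98]
  row B: (85, 0, 1)   [0·98 + 1·85 = 85]
  98 = 1·85 + 13   → row C = row A − 1·row B = (13, 1, −1)   [check: 1·98 − 1·85 = 13]
  85 = 6·13 + 7   → row D = row B − 6·row C = (7, −6, 7)   [check: −6·98 + 7·85 = 7]
  13 = 1·7 + 6   → row E = row C − 1·row D = (6, 7, −8)   [check: 7·98 − 8·85 = 6]
  7 = 1·6 + 1   → row F = row D − 1·row E = (1, −13, 15)   [check: −13·98 + 15·85 = 1]
  6 = 6·1 + 0   → remainder 0, stop. gcd = 1 (last nonzero row F).
The gcd is 1, so 85 is invertible mod 98. The last nonzero row gives −13·98 + 15·85 = 1, so t = 15. So 85^(−1) ≡ 15 (mod 98). Verify: 85 · 15 = 1275 ≡ 1 (mod 98). ✓

Final answer: 85^(−1) ≡ 15 (mod 98)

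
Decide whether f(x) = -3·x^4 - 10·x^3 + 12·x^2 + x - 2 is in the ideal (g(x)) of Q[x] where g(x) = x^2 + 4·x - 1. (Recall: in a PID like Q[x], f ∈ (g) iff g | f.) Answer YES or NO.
In Q[x] the ideal (g) consists of all multiples of g, so f ∈ (g) iff g | f, i.e. iff the remainder of f on division by g is 0. Divide f by g (g is monic, so eliminate the leading term of the running remainder at each step):
  leading term -3·x^4: subtract (-3·x^2)·g(x) = -3·x^4 - 12·x^3 + 3·x^2, leaving 2·x^3 + 9·x^2 + x - 2
  leading term 2·x^3: subtract (2·x)·g(x) = 2·x^3 + 8·x^2 - 2·x, leaving x^2 + 3·x - 2
  leading term x^2: subtract (1)·g(x) = x^2 + 4·x - 1, leaving -x - 1
The remainder r(x) = -x - 1 ≠ 0 (and deg r < deg g), so g ∤ f, i.e. f ∉ (g).

Final answer: NO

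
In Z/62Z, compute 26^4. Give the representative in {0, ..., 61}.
Use repeated squaring. Binary(4) = 100. Walk through the bits of the exponent 4 left-to-right: at each bit after the leading one, square the running value, then multiply by 26 if the bit is 1 (always reducing mod 62):
  bit 1 = 1 (leading): start with 26.
  bit 2 = 0: square 26^2 = 676 ≡ 56 (mod 62).
  bit 3 = 0: square 56^2 = 3136 ≡ 36 (mod 62).
Final value: 26^4 ≡ 36 (mod 62).

Final answer: 36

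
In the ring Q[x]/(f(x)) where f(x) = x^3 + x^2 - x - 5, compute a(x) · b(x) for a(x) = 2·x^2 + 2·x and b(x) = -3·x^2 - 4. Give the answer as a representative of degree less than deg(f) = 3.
a · b ≡ -14·x^2 - 38·x (mod f(x))

First multiply in Q[x] without reducing: a · b = -6·x^4 - 6·x^3 - 8·x^2 - 8·x. Now divide by f(x) = x^3 + x^2 - x - 5, eliminating the leading term at each step:
  leading term -6·x^4: subtract (-6·x)·f(x) = -6·x^4 - 6·x^3 + 6·x^2 + 30·x, leaving -14·x^2 - 38·x
The degree is now < 3, so this is the remainder. Hence a · b ≡ -14·x^2 - 38·x in Q[x]/(f).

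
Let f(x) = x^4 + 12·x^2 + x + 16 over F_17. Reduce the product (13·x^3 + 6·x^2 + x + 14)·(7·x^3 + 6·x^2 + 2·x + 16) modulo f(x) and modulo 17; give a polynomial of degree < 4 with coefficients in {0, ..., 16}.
Multiply as integer polynomials: a · b = 91·x^6 + 120·x^5 + 69·x^4 + 324·x^3 + 182·x^2 + 44·x + 224. Reducing coefficients mod 17: a · b ≡ 6·x^6 + x^5 + x^4 + x^3 + 12·x^2 + 10·x + 3. Now divide by f(x) = x^4 + 12·x^2 + x + 16 in F_17[x], eliminating the leading term at each step:
  leading term 6·x^6: subtract (6·x^2)·f(x) = 6·x^6 + 4·x^4 + 6·x^3 + 11·x^2, leaving x^5 + 14·x^4 + 12·x^3 + x^2 + 10·x + 3 (coefficients mod 17)
  leading term x^5: subtract (x)·f(x) = x^5 + 12·x^3 + x^2 + 16·x, leaving 14·x^4 + 11·x + 3 (coefficients mod 17)
  leading term 14·x^4: subtract (14)·f(x) = 14·x^4 + 15·x^2 + 14·x + 3, leaving 2·x^2 + 14·x (coefficients mod 17)
The degree is now < 4, so this is the remainder. Hence a · b ≡ 2·x^2 + 14·x in F_17[x]/(f).

Final answer: a · b ≡ 2·x^2 + 14·x (mod f(x))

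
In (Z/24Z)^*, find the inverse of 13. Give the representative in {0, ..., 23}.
Apply the extended Euclidean algorithm to (24, 13), tracking rows (r, s, t) with s·24 + t·13 = r. Each division r_prev = q·r_cur + r_new produces the new row as (previous row) − q·(current row):
  row A: (24, 1, 0)   [1·24 + 0·13 = 24]
  row B: (13, 0, 1)   [0·24 + 1·13 = 13]
  24 = 1·13 + 11   → row C = row A − 1·row B = (11, 1, −1)   [check: 1·24 − 1·13 = 11]
  13 = 1·11 + 2   → row D = row B − 1·row C = (2, −1, 2)   [check: −1·24 + 2·13 = 2]
  11 = 5·2 + 1   → row E = row C − 5·row D = (1, 6, −11)   [check: 6·24 − 11·13 = 1]
  2 = 2·1 + 0   → remainder 0, stop. gcd = 1 (last nonzero row E).
The gcd is 1, so 13 is invertible mod 24. The last nonzero row gives 6·24 − 11·13 = 1, so t = −11. So 13^(−1) ≡ −11 ≡ 13 (mod 24). Verify: 13 · 13 = 169 ≡ 1 (mod 24). ✓

Final answer: 13^(−1) ≡ 13 (mod 24)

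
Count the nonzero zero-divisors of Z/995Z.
Z/995Z has 202 nonzero zero-divisors

In Z/995Z each nonzero element is either a unit (gcd with 995 is 1) or a zero-divisor (gcd > 1). The number of units is φ(995): factorise 995 = 5 · 199, so φ(995) = (5 − 1) · (199 − 1) = 4 · 198 = 792. The nonzero elements number 995 − 1 = 994. Hence the nonzero zero-divisors number 994 − 792 = 202.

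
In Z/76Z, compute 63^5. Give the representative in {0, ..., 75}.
43

Use repeated squaring. Binary(5) = 101. Walk through the bits of the exponent 5 left-to-right: at each bit after the leading one, square the running value, then multiply by 63 if the bit is 1 (always reducing mod 76):
  bit 1 = 1 (leading): start with 63.
  bit 2 = 0: square 63^2 = 3969 ≡ 17 (mod 76).
  bit 3 = 1: square 17^2 = 289 ≡ 61; bit is 1, so multiply 61·63 = 3843 ≡ 43 (mod 76).
Final value: 63^5 ≡ 43 (mod 76).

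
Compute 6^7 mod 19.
Use repeated squaring. Binary(7) = 111. Walk through the bits of the exponent 7 left-to-right: at each bit after the leading one, square the running value, then multiply by 6 if the bit is 1 (always reducing mod 19):
  bit 1 = 1 (leading): start with 6.
  bit 2 = 1: square 6^2 = 36 ≡ 17; bit is 1, so multiply 17·6 = 102 ≡ 7 (mod 19).
  bit 3 = 1: square 7^2 = 49 ≡ 11; bit is 1, so multiply 11·6 = 66 ≡ 9 (mod 19).
Final value: 6^7 ≡ 9 (mod 19).

Final answer: 9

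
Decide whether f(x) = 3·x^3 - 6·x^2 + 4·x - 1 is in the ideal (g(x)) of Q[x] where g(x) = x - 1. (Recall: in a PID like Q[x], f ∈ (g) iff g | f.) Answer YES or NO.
In Q[x] the ideal (g) consists of all multiples of g, so f ∈ (g) iff g | f, i.e. iff the remainder of f on division by g is 0. Divide f by g (g is monic, so eliminate the leading term of the running remainder at each step):
  leading term 3·x^3: subtract (3·x^2)·g(x) = 3·x^3 - 3·x^2, leaving -3·x^2 + 4·x - 1
  leading term -3·x^2: subtract (-3·x)·g(x) = -3·x^2 + 3·x, leaving x - 1
  leading term x: subtract (1)·g(x) = x - 1, leaving 0
The remainder is 0, so f(x) = g(x) · h(x) with h(x) = 3·x^2 - 3·x + 1. Hence g | f, i.e. f ∈ (g).

Final answer: YES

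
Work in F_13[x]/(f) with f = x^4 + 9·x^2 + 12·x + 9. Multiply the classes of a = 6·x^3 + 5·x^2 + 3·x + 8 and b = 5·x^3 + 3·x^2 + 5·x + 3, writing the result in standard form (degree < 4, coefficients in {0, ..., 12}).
Multiply as integer polynomials: a · b = 30·x^6 + 43·x^5 + 60·x^4 + 92·x^3 + 54·x^2 + 49·x + 24. Reducing coefficients mod 13: a · b ≡ 4·x^6 + 4·x^5 + 8·x^4 + x^3 + 2·x^2 + 10·x + 11. Now divide by f(x) = x^4 + 9·x^2 + 12·x + 9 in F_13[x], eliminating the leading term at each step:
  leading term 4·x^6: subtract (4·x^2)·f(x) = 4·x^6 + 10·x^4 + 9·x^3 + 10·x^2, leaving 4·x^5 + 11·x^4 + 5·x^3 + 5·x^2 + 10·x + 11 (coefficients mod 13)
  leading term 4·x^5: subtract (4·x)·f(x) = 4·x^5 + 10·x^3 + 9·x^2 + 10·x, leaving 11·x^4 + 8·x^3 + 9·x^2 + 11 (coefficients mod 13)
  leading term 11·x^4: subtract (11)·f(x) = 11·x^4 + 8·x^2 + 2·x + 8, leaving 8·x^3 + x^2 + 11·x + 3 (coefficients mod 13)
The degree is now < 4, so this is the remainder. Hence a · b ≡ 8·x^3 + x^2 + 11·x + 3 in F_13[x]/(f).

Final answer: a · b ≡ 8·x^3 + x^2 + 11·x + 3 (mod f(x))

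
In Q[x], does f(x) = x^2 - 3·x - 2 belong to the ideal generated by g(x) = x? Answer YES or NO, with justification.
NO

In Q[x] the ideal (g) consists of all multiples of g, so f ∈ (g) iff g | f, i.e. iff the remainder of f on division by g is 0. Divide f by g (g is monic, so eliminate the leading term of the running remainder at each step):
  leading term x^2: subtract (x)·g(x) = x^2, leaving -3·x - 2
  leading term -3·x: subtract (-3)·g(x) = -3·x, leaving -2
The remainder r(x) = -2 ≠ 0 (and deg r < deg g), so g ∤ f, i.e. f ∉ (g).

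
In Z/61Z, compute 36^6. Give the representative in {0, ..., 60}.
Use repeated squaring. Binary(6) = 110. Walk through the bits of the exponent 6 left-to-right: at each bit after the leading one, square the running value, then multiply by 36 if the bit is 1 (always reducing mod 61):
  bit 1 = 1 (leading): start with 36.
  bit 2 = 1: square 36^2 = 1296 ≡ 15; bit is 1, so multiply 15·36 = 540 ≡ 52 (mod 61).
  bit 3 = 0: square 52^2 = 2704 ≡ 20 (mod 61).
Final value: 36^6 ≡ 20 (mod 61).

Final answer: 20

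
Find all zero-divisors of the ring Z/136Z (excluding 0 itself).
An element a ∈ Z/136Z (with a ≠ 0) is a zero-divisor iff gcd(a, 136) > 1 (because a is a unit precisely when gcd(a, n) = 1, and in Z/nZ every nonzero, non-unit element is a zero-divisor). Scan a = 1, ..., 135 and keep those with gcd(a, 136) > 1:
  gcd(2, 136) = 2, gcd(4, 136) = 4, gcd(6, 136) = 2, gcd(8, 136) = 8, gcd(10, 136) = 2, gcd(12, 136) = 4, gcd(14, 136) = 2, gcd(16, 136) = 8, gcd(17, 136) = 17, gcd(18, 136) = 2, gcd(20, 136) = 4, gcd(22, 136) = 2, gcd(24, 136) = 8, gcd(26, 136) = 2, gcd(28, 136) = 4, gcd(30, 136) = 2, gcd(32, 136) = 8, gcd(34, 136) = 34, gcd(36, 136) = 4, gcd(38, 136) = 2, gcd(40, 136) = 8, gcd(42, 136) = 2, gcd(44, 136) = 4, gcd(46, 136) = 2, gcd(48, 136) = 8, gcd(50, 136) = 2, gcd(51, 136) = 17, gcd(52, 136) = 4, gcd(54, 136) = 2, gcd(56, 136) = 8, gcd(58, 136) = 2, gcd(60, 136) = 4, gcd(62, 136) = 2, gcd(64, 136) = 8, gcd(66, 136) = 2, gcd(68, 136) = 68, gcd(70, 136) = 2, gcd(72, 136) = 8, gcd(74, 136) = 2, gcd(76, 136) = 4, gcd(78, 136) = 2, gcd(80, 136) = 8, gcd(82, 136) = 2, gcd(84, 136) = 4, gcd(85, 136) = 17, gcd(86, 136) = 2, gcd(88, 136) = 8, gcd(90, 136) = 2, gcd(92, 136) = 4, gcd(94, 136) = 2, gcd(96, 136) = 8, gcd(98, 136) = 2, gcd(100, 136) = 4, gcd(102, 136) = 34, gcd(104, 136) = 8, gcd(106, 136) = 2, gcd(108, 136) = 4, gcd(110, 136) = 2, gcd(112, 136) = 8, gcd(114, 136) = 2, gcd(116, 136) = 4, gcd(118, 136) = 2, gcd(119, 136) = 17, gcd(120, 136) = 8, gcd(122, 136) = 2, gcd(124, 136) = 4, gcd(126, 136) = 2, gcd(128, 136) = 8, gcd(130, 136) = 2, gcd(132, 136) = 4, gcd(134, 136) = 2.
All other a ∈ {1, ..., 135} have gcd(a, 136) = 1 and are units. So the nonzero zero-divisors are exactly the 71 values of a appearing in this scan.

Final answer: nonzero zero-divisors of Z/136Z = {2, 4, 6, 8, 10, 12, 14, 16, 17, 18, 20, 22, 24, 26, 28, 30, 32, 34, 36, 38, 40, 42, 44, 46, 48, 50, 51, 52, 54, 56, 58, 60, 62, 64, 66, 68, 70, 72, 74, 76, 78, 80, 82, 84, 85, 86, 88, 90, 92, 94, 96, 98, 100, 102, 104, 106, 108, 110, 112, 114, 116, 118, 119, 120, 122, 124, 126, 128, 130, 132, 134}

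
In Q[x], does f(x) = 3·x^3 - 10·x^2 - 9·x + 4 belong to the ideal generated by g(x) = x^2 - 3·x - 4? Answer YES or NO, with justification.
In Q[x] the ideal (g) consists of all multiples of g, so f ∈ (g) iff g | f, i.e. iff the remainder of f on division by g is 0. Divide f by g (g is monic, so eliminate the leading term of the running remainder at each step):
  leading term 3·x^3: subtract (3·x)·g(x) = 3·x^3 - 9·x^2 - 12·x, leaving -x^2 + 3·x + 4
  leading term -x^2: subtract (-1)·g(x) = -x^2 + 3·x + 4, leaving 0
The remainder is 0, so f(x) = g(x) · h(x) with h(x) = 3·x - 1. Hence g | f, i.e. f ∈ (g).

Final answer: YES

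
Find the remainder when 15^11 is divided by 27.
Use repeated squaring. Binary(11) = 1011. Walk through the bits of the exponent 11 left-to-right: at each bit after the leading one, square the running value, then multiply by 15 if the bit is 1 (always reducing mod 27):
  bit 1 = 1 (leading): start with 15.
  bit 2 = 0: square 15^2 = 225 ≡ 9 (mod 27).
  bit 3 = 1: square 9^2 = 81 ≡ 0; bit is 1, so multiply 0·15 = 0 (mod 27).
  bit 4 = 1: square 0^2 = 0; bit is 1, so multiply 0·15 = 0 (mod 27).
Final value: 15^11 ≡ 0 (mod 27).

Final answer: 0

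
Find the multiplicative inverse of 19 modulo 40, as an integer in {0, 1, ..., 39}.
19^(−1) ≡ 19 (mod 40)

Apply the extended Euclidean algorithm to (40, 19), tracking rows (r, s, t) with s·40 + t·19 = r. Each division r_prev = q·r_cur + r_new produces the new row as (previous row) − q·(current row):
  row A: (40, 1, 0)   [1·40 + 0·19 = 40]
  row B: (19, 0, 1)   [0·40 + 1·19 = 19]
  40 = 2·19 + 2   → row C = row A − 2·row B = (2, 1, −2)   [check: 1·40 − 2·19 = 2]
  19 = 9·2 + 1   → row D = row B − 9·row C = (1, −9, 19)   [check: −9·40 + 19·19 = 1]
  2 = 2·1 + 0   → remainder 0, stop. gcd = 1 (last nonzero row D).
The gcd is 1, so 19 is invertible mod 40. The last nonzero row gives −9·40 + 19·19 = 1, so t = 19. So 19^(−1) ≡ 19 (mod 40). Verify: 19 · 19 = 361 ≡ 1 (mod 40). ✓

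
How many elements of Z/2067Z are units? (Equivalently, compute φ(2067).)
Z/2067Z has φ(2067) = 1248 units

An element a ∈ Z/2067Z is a unit iff gcd(a, 2067) = 1, so the number of units is φ(2067). φ is multiplicative, with φ(p^e) = p^e − p^(e−1). Factorise 2067 = 3 · 13 · 53. Then
  φ(2067) = (3 − 1) · (13 − 1) · (53 − 1) = 2 · 12 · 52 = 1248.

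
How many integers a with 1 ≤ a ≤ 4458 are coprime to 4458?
1484

The number of a ∈ {1, ..., 4458} with gcd(a, 4458) = 1 is by definition Euler's totient φ(4458). φ is multiplicative, with φ(p^e) = p^e − p^(e−1). Factorise 4458 = 2 · 3 · 743. Then
  φ(4458) = (2 − 1) · (3 − 1) · (743 − 1) = 1 · 2 · 742 = 1484.
So there are 1484 such integers.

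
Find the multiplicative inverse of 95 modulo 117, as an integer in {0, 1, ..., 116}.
Apply the extended Euclidean algorithm to (117, 95), tracking rows (r, s, t) with s·117 + t·95 = r. Each division r_prev = q·r_cur + r_new produces the new row as (previous row) − q·(current row):
  row A: (117, 1, 0)   [1·117 + 0·95 = 117]
  row B: (95, 0, 1)   [0·117 + 1·95 = 95]
  117 = 1·95 + 22   → row C = row A − 1·row B = (22, 1, −1)   [check: 1·117 − 1·95 = 22]
  95 = 4·22 + 7   → row D = row B − 4·row C = (7, −4, 5)   [check: −4·117 + 5·95 = 7]
  22 = 3·7 + 1   → row E = row C − 3·row D = (1, 13, −16)   [check: 13·117 − 16·95 = 1]
  7 = 7·1 + 0   → remainder 0, stop. gcd = 1 (last nonzero row E).
The gcd is 1, so 95 is invertible mod 117. The last nonzero row gives 13·117 − 16·95 = 1, so t = −16. So 95^(−1) ≡ −16 ≡ 101 (mod 117). Verify: 95 · 101 = 9595 ≡ 1 (mod 117). ✓

Final answer: 95^(−1) ≡ 101 (mod 117)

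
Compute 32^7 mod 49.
18

Use repeated squaring. Binary(7) = 111. Walk through the bits of the exponent 7 left-to-right: at each bit after the leading one, square the running value, then multiply by 32 if the bit is 1 (always reducing mod 49):
  bit 1 = 1 (leading): start with 32.
  bit 2 = 1: square 32^2 = 1024 ≡ 44; bit is 1, so multiply 44·32 = 1408 ≡ 36 (mod 49).
  bit 3 = 1: square 36^2 = 1296 ≡ 22; bit is 1, so multiply 22·32 = 704 ≡ 18 (mod 49).
Final value: 32^7 ≡ 18 (mod 49).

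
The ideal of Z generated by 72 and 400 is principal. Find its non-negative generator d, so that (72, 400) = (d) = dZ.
(72, 400) = (8); d = 8

In the PID Z, (a, b) is generated by gcd(a, b). Compute gcd(400, 72) with the extended Euclidean algorithm, tracking rows (r, s, t) with s·400 + t·72 = r:
  row A: (400, 1, 0)   [1·400 + 0·72 = 400]
  row B: (72, 0, 1)   [0·400 + 1·72 = 72]
  400 = 5·72 + 40   → row C = row A − 5·row B = (40, 1, −5)   [check: 1·400 − 5·72 = 40]
  72 = 1·40 + 32   → row D = row B − 1·row C = (32, −1, 6)   [check: −1·400 + 6·72 = 32]
  40 = 1·32 + 8   → row E = row C − 1·row D = (8, 2, −11)   [check: 2·400 − 11·72 = 8]
  32 = 4·8 + 0   → remainder 0, stop. gcd = 8 (last nonzero row E).
So gcd(72, 400) = 8, with Bézout identity 2·400 − 11·72 = 8. Containment (⊇): the Bézout identity exhibits 8 as an element of (72, 400), giving (8) ⊆ (72, 400). Containment (⊆): since 8 | 72 and 8 | 400 (72 = 8·9, 400 = 8·50), every Z-linear combination of 72 and 400 is divisible by 8, so (72, 400) ⊆ (8). Therefore (72, 400) = (8), d = 8.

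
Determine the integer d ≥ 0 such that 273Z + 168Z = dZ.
In the PID Z, (a, b) is generated by gcd(a, b). Compute gcd(273, 168) with the extended Euclidean algorithm, tracking rows (r, s, t) with s·273 + t·168 = r:
  row A: (273, 1, 0)   [1·273 + 0·168 = 273]
  row B: (168, 0, 1)   [0·273 + 1·168 = 168]
  273 = 1·168 + 105   → row C = row A − 1·row B = (105, 1, −1)   [check: 1·273 − 1·168 = 105]
  168 = 1·105 + 63   → row D = row B − 1·row C = (63, −1, 2)   [check: −1·273 + 2·168 = 63]
  105 = 1·63 + 42   → row E = row C − 1·row D = (42, 2, −3)   [check: 2·273 − 3·168 = 42]
  63 = 1·42 + 21   → row F = row D − 1·row E = (21, −3, 5)   [check: −3·273 + 5·168 = 21]
  42 = 2·21 + 0   → remainder 0, stop. gcd = 21 (last nonzero row F).
So gcd(273, 168) = 21, with Bézout identity −3·273 + 5·168 = 21. Containment (⊇): the Bézout identity exhibits 21 as an element of (273, 168), giving (21) ⊆ (273, 168). Containment (⊆): since 21 | 273 and 21 | 168 (273 = 21·13, 168 = 21·8), every Z-linear combination of 273 and 168 is divisible by 21, so (273, 168) ⊆ (21). Therefore (273, 168) = (21), d = 21.

Final answer: (273, 168) = (21); d = 21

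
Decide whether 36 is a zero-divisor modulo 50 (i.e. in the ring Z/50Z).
gcd(36, 50) = 2 > 1, so 36 is not a unit in Z/50Z. In Z/nZ every nonzero non-unit is a zero-divisor: explicitly, take b = 50/gcd = 25 ≠ 0 (mod 50); then 36·25 = 900 = 18·50, i.e. 36·25 ≡ 0 (mod 50). So 36 is a zero-divisor.

Final answer: YES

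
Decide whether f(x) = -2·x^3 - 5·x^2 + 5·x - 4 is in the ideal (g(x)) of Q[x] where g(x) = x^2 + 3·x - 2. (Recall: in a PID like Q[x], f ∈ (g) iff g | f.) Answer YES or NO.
NO

In Q[x] the ideal (g) consists of all multiples of g, so f ∈ (g) iff g | f, i.e. iff the remainder of f on division by g is 0. Divide f by g (g is monic, so eliminate the leading term of the running remainder at each step):
  leading term -2·x^3: subtract (-2·x)·g(x) = -2·x^3 - 6·x^2 + 4·x, leaving x^2 + x - 4
  leading term x^2: subtract (1)·g(x) = x^2 + 3·x - 2, leaving -2·x - 2
The remainder r(x) = -2·x - 2 ≠ 0 (and deg r < deg g), so g ∤ f, i.e. f ∉ (g).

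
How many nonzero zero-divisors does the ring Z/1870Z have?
In Z/1870Z each nonzero element is either a unit (gcd with 1870 is 1) or a zero-divisor (gcd > 1). The number of units is φ(1870): factorise 1870 = 2 · 5 · 11 · 17, so φ(1870) = (2 − 1) · (5 − 1) · (11 − 1) · (17 − 1) = 1 · 4 · 10 · 16 = 640. The nonzero elements number 1870 − 1 = 1869. Hence the nonzero zero-divisors number 1869 − 640 = 1229.

Final answer: Z/1870Z has 1229 nonzero zero-divisors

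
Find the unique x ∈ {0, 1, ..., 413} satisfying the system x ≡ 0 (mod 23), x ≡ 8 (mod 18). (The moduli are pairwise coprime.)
The moduli 23, 18 are pairwise coprime, so by the CRT there is a unique solution mod 23·18 = 414.
Solve by successive substitution. Start with x ≡ 0 (mod 23).
  Combine with x ≡ 8 (mod 18): write x = 23·t and require 23·t ≡ 8 (mod 18). Since 23^(−1) ≡ 11 (mod 18) (23 ≡ 5 (mod 18)), t ≡ 11·8 ≡ 16 (mod 18). So x ≡ 23·16 = 368 (mod 414).
Unique solution in [0, 414): x = 368.

Final answer: x ≡ 368 (mod 414); the representative in [0, 414) is 368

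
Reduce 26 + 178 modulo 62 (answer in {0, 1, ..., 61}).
18

Reduce the summands first: 178 ≡ 54 (mod 62), so 26 + 178 ≡ 26 + 54 (mod 62). 26 + 54 = 80; 80 = 1·62 + 18, so (26 + 178) mod 62 = 18.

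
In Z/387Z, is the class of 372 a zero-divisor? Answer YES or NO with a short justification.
YES

gcd(372, 387) = 3 > 1, so 372 is not a unit in Z/387Z. In Z/nZ every nonzero non-unit is a zero-divisor: explicitly, take b = 387/gcd = 129 ≠ 0 (mod 387); then 372·129 = 47988 = 124·387, i.e. 372·129 ≡ 0 (mod 387). So 372 is a zero-divisor.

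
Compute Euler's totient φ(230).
φ(230) = 88

φ is multiplicative, with φ(p^e) = p^e − p^(e−1). Factorise 230 = 2 · 5 · 23. Then
  φ(230) = (2 − 1) · (5 − 1) · (23 − 1) = 1 · 4 · 22 = 88.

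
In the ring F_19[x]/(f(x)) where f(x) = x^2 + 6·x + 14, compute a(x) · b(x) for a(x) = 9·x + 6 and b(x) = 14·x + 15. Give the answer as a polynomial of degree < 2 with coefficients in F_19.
Multiply as integer polynomials: a · b = 126·x^2 + 219·x + 90. Reducing coefficients mod 19: a · b ≡ 12·x^2 + 10·x + 14. Now divide by f(x) = x^2 + 6·x + 14 in F_19[x], eliminating the leading term at each step:
  leading term 12·x^2: subtract (12)·f(x) = 12·x^2 + 15·x + 16, leaving 14·x + 17 (coefficients mod 19)
The degree is now < 2, so this is the remainder. Hence a · b ≡ 14·x + 17 in F_19[x]/(f).

Final answer: a · b ≡ 14·x + 17 (mod f(x))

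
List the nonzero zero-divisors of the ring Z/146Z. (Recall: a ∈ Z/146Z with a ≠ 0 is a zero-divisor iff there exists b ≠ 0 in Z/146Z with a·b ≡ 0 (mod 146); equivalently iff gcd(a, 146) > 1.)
An element a ∈ Z/146Z (with a ≠ 0) is a zero-divisor iff gcd(a, 146) > 1 (because a is a unit precisely when gcd(a, n) = 1, and in Z/nZ every nonzero, non-unit element is a zero-divisor). Scan a = 1, ..., 145 and keep those with gcd(a, 146) > 1:
  gcd(2, 146) = 2, gcd(4, 146) = 2, gcd(6, 146) = 2, gcd(8, 146) = 2, gcd(10, 146) = 2, gcd(12, 146) = 2, gcd(14, 146) = 2, gcd(16, 146) = 2, gcd(18, 146) = 2, gcd(20, 146) = 2, gcd(22, 146) = 2, gcd(24, 146) = 2, gcd(26, 146) = 2, gcd(28, 146) = 2, gcd(30, 146) = 2, gcd(32, 146) = 2, gcd(34, 146) = 2, gcd(36, 146) = 2, gcd(38, 146) = 2, gcd(40, 146) = 2, gcd(42, 146) = 2, gcd(44, 146) = 2, gcd(46, 146) = 2, gcd(48, 146) = 2, gcd(50, 146) = 2, gcd(52, 146) = 2, gcd(54, 146) = 2, gcd(56, 146) = 2, gcd(58, 146) = 2, gcd(60, 146) = 2, gcd(62, 146) = 2, gcd(64, 146) = 2, gcd(66, 146) = 2, gcd(68, 146) = 2, gcd(70, 146) = 2, gcd(72, 146) = 2, gcd(73, 146) = 73, gcd(74, 146) = 2, gcd(76, 146) = 2, gcd(78, 146) = 2, gcd(80, 146) = 2, gcd(82, 146) = 2, gcd(84, 146) = 2, gcd(86, 146) = 2, gcd(88, 146) = 2, gcd(90, 146) = 2, gcd(92, 146) = 2, gcd(94, 146) = 2, gcd(96, 146) = 2, gcd(98, 146) = 2, gcd(100, 146) = 2, gcd(102, 146) = 2, gcd(104, 146) = 2, gcd(106, 146) = 2, gcd(108, 146) = 2, gcd(110, 146) = 2, gcd(112, 146) = 2, gcd(114, 146) = 2, gcd(116, 146) = 2, gcd(118, 146) = 2, gcd(120, 146) = 2, gcd(122, 146) = 2, gcd(124, 146) = 2, gcd(126, 146) = 2, gcd(128, 146) = 2, gcd(130, 146) = 2, gcd(132, 146) = 2, gcd(134, 146) = 2, gcd(136, 146) = 2, gcd(138, 146) = 2, gcd(140, 146) = 2, gcd(142, 146) = 2, gcd(144, 146) = 2.
All other a ∈ {1, ..., 145} have gcd(a, 146) = 1 and are units. So the nonzero zero-divisors are exactly the 73 values of a appearing in this scan.

Final answer: nonzero zero-divisors of Z/146Z = {2, 4, 6, 8, 10, 12, 14, 16, 18, 20, 22, 24, 26, 28, 30, 32, 34, 36, 38, 40, 42, 44, 46, 48, 50, 52, 54, 56, 58, 60, 62, 64, 66, 68, 70, 72, 73, 74, 76, 78, 80, 82, 84, 86, 88, 90, 92, 94, 96, 98, 100, 102, 104, 106, 108, 110, 112, 114, 116, 118, 120, 122, 124, 126, 128, 130, 132, 134, 136, 138, 140, 142, 144}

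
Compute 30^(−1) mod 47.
30^(−1) ≡ 11 (mod 47)

Apply the extended Euclidean algorithm to (47, 30), tracking rows (r, s, t) with s·47 + t·30 = r. Each division r_prev = q·r_cur + r_new produces the new row as (previous row) − q·(current row):
  row A: (47, 1, 0)   [1·47 + 0·30 = 47]
  row B: (30, 0, 1)   [0·47 + 1·30 = 30]
  47 = 1·30 + 17   → row C = row A − 1·row B = (17, 1, −1)   [check: 1·47 − 1·30 = 17]
  30 = 1·17 + 13   → row D = row B − 1·row C = (13, −1, 2)   [check: −1·47 + 2·30 = 13]
  17 = 1·13 + 4   → row E = row C − 1·row D = (4, 2, −3)   [check: 2·47 − 3·30 = 4]
  13 = 3·4 + 1   → row F = row D − 3·row E = (1, −7, 11)   [check: −7·47 + 11·30 = 1]
  4 = 4·1 + 0   → remainder 0, stop. gcd = 1 (last nonzero row F).
The gcd is 1, so 30 is invertible mod 47. The last nonzero row gives −7·47 + 11·30 = 1, so t = 11. So 30^(−1) ≡ 11 (mod 47). Verify: 30 · 11 = 330 ≡ 1 (mod 47). ✓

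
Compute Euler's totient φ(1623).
φ is multiplicative, with φ(p^e) = p^e − p^(e−1). Factorise 1623 = 3 · 541. Then
  φ(1623) = (3 − 1) · (541 − 1) = 2 · 540 = 1080.

Final answer: φ(1623) = 1080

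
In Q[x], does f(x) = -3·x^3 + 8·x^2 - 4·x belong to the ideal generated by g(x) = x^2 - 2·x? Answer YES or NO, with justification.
YES

In Q[x] the ideal (g) consists of all multiples of g, so f ∈ (g) iff g | f, i.e. iff the remainder of f on division by g is 0. Divide f by g (g is monic, so eliminate the leading term of the running remainder at each step):
  leading term -3·x^3: subtract (-3·x)·g(x) = -3·x^3 + 6·x^2, leaving 2·x^2 - 4·x
  leading term 2·x^2: subtract (2)·g(x) = 2·x^2 - 4·x, leaving 0
The remainder is 0, so f(x) = g(x) · h(x) with h(x) = 2 - 3·x. Hence g | f, i.e. f ∈ (g).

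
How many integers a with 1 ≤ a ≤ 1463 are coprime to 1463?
1080

The number of a ∈ {1, ..., 1463} with gcd(a, 1463) = 1 is by definition Euler's totient φ(1463). φ is multiplicative, with φ(p^e) = p^e − p^(e−1). Factorise 1463 = 7 · 11 · 19. Then
  φ(1463) = (7 − 1) · (11 − 1) · (19 − 1) = 6 · 10 · 18 = 1080.
So there are 1080 such integers.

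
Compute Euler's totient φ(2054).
φ(2054) = 936

φ is multiplicative, with φ(p^e) = p^e − p^(e−1). Factorise 2054 = 2 · 13 · 79. Then
  φ(2054) = (2 − 1) · (13 − 1) · (79 − 1) = 1 · 12 · 78 = 936.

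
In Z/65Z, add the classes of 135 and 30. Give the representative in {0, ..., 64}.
35

Reduce the summands first: 135 ≡ 5 (mod 65), so 135 + 30 ≡ 5 + 30 (mod 65). 5 + 30 = 35; 35 = 0·65 + 35, so (135 + 30) mod 65 = 35.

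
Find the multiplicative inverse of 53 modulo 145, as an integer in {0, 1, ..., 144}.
Apply the extended Euclidean algorithm to (145, 53), tracking rows (r, s, t) with s·145 + t·53 = r. Each division r_prev = q·r_cur + r_new produces the new row as (previous row) − q·(current row):
  row A: (145, 1, 0)   [1·145 + 0·53 = 145]
  row B: (53, 0, 1)   [0·145 + 1·53 = 53]
  145 = 2·53 + 39   → row C = row A − 2·row B = (39, 1, −2)   [check: 1·145 − 2·53 = 39]
  53 = 1·39 + 14   → row D = row B − 1·row C = (14, −1, 3)   [check: −1·145 + 3·53 = 14]
  39 = 2·14 + 11   → row E = row C − 2·row D = (11, 3, −8)   [check: 3·145 − 8·53 = 11]
  14 = 1·11 + 3   → row F = row D − 1·row E = (3, −4, 11)   [check: −4·145 + 11·53 = 3]
  11 = 3·3 + 2   → row G = row E − 3·row F = (2, 15, −41)   [check: 15·145 − 41·53 = 2]
  3 = 1·2 + 1   → row H = row F − 1·row G = (1, −19, 52)   [check: −19·145 + 52·53 = 1]
  2 = 2·1 + 0   → remainder 0, stop. gcd = 1 (last nonzero row H).
The gcd is 1, so 53 is invertible mod 145. The last nonzero row gives −19·145 + 52·53 = 1, so t = 52. So 53^(−1) ≡ 52 (mod 145). Verify: 53 · 52 = 2756 ≡ 1 (mod 145). ✓

Final answer: 53^(−1) ≡ 52 (mod 145)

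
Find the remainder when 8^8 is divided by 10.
6

Use repeated squaring. Binary(8) = 1000. Walk through the bits of the exponent 8 left-to-right: at each bit after the leading one, square the running value, then multiply by 8 if the bit is 1 (always reducing mod 10):
  bit 1 = 1 (leading): start with 8.
  bit 2 = 0: square 8^2 = 64 ≡ 4 (mod 10).
  bit 3 = 0: square 4^2 = 16 ≡ 6 (mod 10).
  bit 4 = 0: square 6^2 = 36 ≡ 6 (mod 10).
Final value: 8^8 ≡ 6 (mod 10).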